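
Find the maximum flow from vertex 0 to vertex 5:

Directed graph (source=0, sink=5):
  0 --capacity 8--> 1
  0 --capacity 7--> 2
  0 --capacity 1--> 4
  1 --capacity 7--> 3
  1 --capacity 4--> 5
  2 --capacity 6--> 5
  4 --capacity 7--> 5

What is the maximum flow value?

Computing max flow:
  Flow on (0->1): 4/8
  Flow on (0->2): 6/7
  Flow on (0->4): 1/1
  Flow on (1->5): 4/4
  Flow on (2->5): 6/6
  Flow on (4->5): 1/7
Maximum flow = 11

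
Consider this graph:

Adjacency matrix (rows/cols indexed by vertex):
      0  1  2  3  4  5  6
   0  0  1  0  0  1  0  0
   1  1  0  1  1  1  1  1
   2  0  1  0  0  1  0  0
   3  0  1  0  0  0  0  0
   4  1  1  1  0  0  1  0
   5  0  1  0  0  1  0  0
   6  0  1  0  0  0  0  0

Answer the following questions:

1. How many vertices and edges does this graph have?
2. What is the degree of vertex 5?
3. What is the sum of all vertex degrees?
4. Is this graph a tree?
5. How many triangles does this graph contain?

Count: 7 vertices, 9 edges.
Vertex 5 has neighbors [1, 4], degree = 2.
Handshaking lemma: 2 * 9 = 18.
A tree on 7 vertices has 6 edges. This graph has 9 edges (3 extra). Not a tree.
Number of triangles = 3.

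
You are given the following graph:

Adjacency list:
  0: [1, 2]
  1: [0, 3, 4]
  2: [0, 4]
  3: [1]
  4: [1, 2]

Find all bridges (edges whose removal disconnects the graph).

A bridge is an edge whose removal increases the number of connected components.
Bridges found: (1,3)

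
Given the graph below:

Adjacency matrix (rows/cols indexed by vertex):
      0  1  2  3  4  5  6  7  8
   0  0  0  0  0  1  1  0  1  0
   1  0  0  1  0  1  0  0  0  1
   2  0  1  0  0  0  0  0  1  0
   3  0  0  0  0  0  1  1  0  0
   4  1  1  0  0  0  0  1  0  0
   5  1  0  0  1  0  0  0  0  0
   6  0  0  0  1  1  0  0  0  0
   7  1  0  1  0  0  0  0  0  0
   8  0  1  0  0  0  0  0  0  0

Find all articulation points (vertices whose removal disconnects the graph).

An articulation point is a vertex whose removal disconnects the graph.
Articulation points: [1]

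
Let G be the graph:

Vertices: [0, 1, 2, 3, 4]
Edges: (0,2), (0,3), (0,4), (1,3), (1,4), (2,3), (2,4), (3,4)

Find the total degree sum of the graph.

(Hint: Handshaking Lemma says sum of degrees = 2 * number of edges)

Count edges: 8 edges.
By Handshaking Lemma: sum of degrees = 2 * 8 = 16.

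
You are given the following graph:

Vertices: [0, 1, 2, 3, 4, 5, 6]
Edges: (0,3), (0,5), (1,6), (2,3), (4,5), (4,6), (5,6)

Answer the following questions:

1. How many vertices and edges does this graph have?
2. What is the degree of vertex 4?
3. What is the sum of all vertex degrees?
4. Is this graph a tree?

Count: 7 vertices, 7 edges.
Vertex 4 has neighbors [5, 6], degree = 2.
Handshaking lemma: 2 * 7 = 14.
A tree on 7 vertices has 6 edges. This graph has 7 edges (1 extra). Not a tree.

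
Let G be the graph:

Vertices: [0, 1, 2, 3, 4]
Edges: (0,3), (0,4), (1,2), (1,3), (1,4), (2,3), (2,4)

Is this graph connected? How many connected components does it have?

Checking connectivity: the graph has 1 connected component(s).
All vertices are reachable from each other. The graph IS connected.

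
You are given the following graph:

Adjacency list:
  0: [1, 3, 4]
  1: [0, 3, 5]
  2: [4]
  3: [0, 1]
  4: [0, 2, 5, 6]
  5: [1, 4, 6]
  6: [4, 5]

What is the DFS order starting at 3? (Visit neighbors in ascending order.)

DFS from vertex 3 (neighbors processed in ascending order):
Visit order: 3, 0, 1, 5, 4, 2, 6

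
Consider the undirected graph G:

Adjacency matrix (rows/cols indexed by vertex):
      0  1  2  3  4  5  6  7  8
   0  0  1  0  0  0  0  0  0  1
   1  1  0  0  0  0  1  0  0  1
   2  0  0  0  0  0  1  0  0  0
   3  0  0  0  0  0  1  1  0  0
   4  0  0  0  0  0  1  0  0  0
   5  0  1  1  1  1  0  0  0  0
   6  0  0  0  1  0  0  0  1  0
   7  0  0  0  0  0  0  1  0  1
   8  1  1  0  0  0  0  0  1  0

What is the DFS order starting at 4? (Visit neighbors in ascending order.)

DFS from vertex 4 (neighbors processed in ascending order):
Visit order: 4, 5, 1, 0, 8, 7, 6, 3, 2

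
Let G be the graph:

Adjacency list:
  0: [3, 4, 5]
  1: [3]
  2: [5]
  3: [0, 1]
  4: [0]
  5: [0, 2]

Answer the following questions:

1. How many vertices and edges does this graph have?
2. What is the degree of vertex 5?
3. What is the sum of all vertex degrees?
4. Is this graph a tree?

Count: 6 vertices, 5 edges.
Vertex 5 has neighbors [0, 2], degree = 2.
Handshaking lemma: 2 * 5 = 10.
A graph is a tree iff it is connected and has exactly n-1 edges. This graph is connected (all 6 vertices in one component) and has 6-1 = 5 edges. It is a tree.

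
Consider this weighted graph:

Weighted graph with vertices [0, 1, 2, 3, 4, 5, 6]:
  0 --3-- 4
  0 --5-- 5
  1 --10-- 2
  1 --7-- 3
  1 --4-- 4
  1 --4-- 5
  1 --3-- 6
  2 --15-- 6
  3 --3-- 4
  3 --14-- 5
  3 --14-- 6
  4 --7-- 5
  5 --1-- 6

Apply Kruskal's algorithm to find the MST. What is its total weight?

Applying Kruskal's algorithm (sort edges by weight, add if no cycle):
  Add (5,6) w=1
  Add (0,4) w=3
  Add (1,6) w=3
  Add (3,4) w=3
  Skip (1,5) w=4 (creates cycle)
  Add (1,4) w=4
  Skip (0,5) w=5 (creates cycle)
  Skip (1,3) w=7 (creates cycle)
  Skip (4,5) w=7 (creates cycle)
  Add (1,2) w=10
  Skip (3,5) w=14 (creates cycle)
  Skip (3,6) w=14 (creates cycle)
  Skip (2,6) w=15 (creates cycle)
MST weight = 24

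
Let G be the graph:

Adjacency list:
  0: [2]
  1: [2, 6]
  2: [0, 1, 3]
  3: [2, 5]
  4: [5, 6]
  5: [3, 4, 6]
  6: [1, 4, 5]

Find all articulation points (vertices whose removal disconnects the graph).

An articulation point is a vertex whose removal disconnects the graph.
Articulation points: [2]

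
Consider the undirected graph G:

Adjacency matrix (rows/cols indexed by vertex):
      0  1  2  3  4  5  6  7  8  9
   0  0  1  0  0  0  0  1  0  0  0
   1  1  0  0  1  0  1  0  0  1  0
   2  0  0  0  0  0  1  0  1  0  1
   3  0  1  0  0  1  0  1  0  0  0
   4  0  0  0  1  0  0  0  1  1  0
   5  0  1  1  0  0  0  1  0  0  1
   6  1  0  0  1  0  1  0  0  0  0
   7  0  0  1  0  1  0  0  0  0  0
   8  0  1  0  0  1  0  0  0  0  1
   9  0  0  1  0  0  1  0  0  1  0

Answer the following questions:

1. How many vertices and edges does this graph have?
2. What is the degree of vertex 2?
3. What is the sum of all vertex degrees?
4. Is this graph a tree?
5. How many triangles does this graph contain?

Count: 10 vertices, 15 edges.
Vertex 2 has neighbors [5, 7, 9], degree = 3.
Handshaking lemma: 2 * 15 = 30.
A tree on 10 vertices has 9 edges. This graph has 15 edges (6 extra). Not a tree.
Number of triangles = 1.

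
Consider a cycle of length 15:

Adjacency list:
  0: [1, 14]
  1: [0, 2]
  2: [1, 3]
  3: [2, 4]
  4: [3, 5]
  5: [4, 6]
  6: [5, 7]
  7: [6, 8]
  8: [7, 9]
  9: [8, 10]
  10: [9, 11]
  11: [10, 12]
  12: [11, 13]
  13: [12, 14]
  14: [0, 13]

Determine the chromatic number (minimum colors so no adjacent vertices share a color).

This is an odd cycle (C_15). Odd cycles are not bipartite (any 2-coloring forces two adjacent vertices to match), and 3 colors suffice.
Chromatic number = 3.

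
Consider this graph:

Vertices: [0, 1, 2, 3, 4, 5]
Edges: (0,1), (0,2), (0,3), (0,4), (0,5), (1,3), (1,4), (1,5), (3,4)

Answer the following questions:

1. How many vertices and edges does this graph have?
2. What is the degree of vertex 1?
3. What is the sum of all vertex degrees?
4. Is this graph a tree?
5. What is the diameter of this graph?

Count: 6 vertices, 9 edges.
Vertex 1 has neighbors [0, 3, 4, 5], degree = 4.
Handshaking lemma: 2 * 9 = 18.
A tree on 6 vertices has 5 edges. This graph has 9 edges (4 extra). Not a tree.
Diameter (longest shortest path) = 2.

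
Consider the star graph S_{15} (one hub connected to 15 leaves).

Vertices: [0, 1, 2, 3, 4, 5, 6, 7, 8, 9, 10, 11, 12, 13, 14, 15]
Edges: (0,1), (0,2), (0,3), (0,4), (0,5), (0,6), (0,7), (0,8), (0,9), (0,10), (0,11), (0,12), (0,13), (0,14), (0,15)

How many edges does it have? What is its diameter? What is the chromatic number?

Star graph S_{15}: the hub connects to all 15 leaves.
Edges = 15.
Diameter = 2 (any leaf to hub is 1, leaf to leaf through hub is 2).
Star graphs are bipartite (hub vs leaves), so chromatic number = 2.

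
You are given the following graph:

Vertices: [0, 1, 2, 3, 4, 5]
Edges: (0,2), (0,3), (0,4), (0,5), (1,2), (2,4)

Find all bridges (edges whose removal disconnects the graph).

A bridge is an edge whose removal increases the number of connected components.
Bridges found: (0,3), (0,5), (1,2)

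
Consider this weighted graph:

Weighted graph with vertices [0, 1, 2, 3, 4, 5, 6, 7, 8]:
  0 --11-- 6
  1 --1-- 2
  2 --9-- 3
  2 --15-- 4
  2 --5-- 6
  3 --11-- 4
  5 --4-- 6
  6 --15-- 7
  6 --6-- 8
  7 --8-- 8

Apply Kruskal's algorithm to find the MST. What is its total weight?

Applying Kruskal's algorithm (sort edges by weight, add if no cycle):
  Add (1,2) w=1
  Add (5,6) w=4
  Add (2,6) w=5
  Add (6,8) w=6
  Add (7,8) w=8
  Add (2,3) w=9
  Add (0,6) w=11
  Add (3,4) w=11
  Skip (2,4) w=15 (creates cycle)
  Skip (6,7) w=15 (creates cycle)
MST weight = 55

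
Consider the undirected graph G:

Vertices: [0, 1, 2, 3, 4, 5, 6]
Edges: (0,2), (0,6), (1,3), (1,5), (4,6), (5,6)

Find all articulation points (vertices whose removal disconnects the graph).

An articulation point is a vertex whose removal disconnects the graph.
Articulation points: [0, 1, 5, 6]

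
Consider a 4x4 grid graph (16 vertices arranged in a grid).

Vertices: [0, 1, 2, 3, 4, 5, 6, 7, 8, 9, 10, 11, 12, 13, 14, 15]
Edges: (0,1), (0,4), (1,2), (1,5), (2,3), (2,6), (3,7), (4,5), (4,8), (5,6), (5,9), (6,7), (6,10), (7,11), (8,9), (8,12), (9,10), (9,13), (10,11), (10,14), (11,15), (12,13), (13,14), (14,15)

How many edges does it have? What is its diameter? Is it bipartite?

A 4x4 grid has 12 vertical edges and 12 horizontal edges.
Total edges = 12 + 12 = 24.
Diameter = (4-1) + (4-1) = 6 (corner to opposite corner).
Grid graphs are bipartite (checkerboard coloring).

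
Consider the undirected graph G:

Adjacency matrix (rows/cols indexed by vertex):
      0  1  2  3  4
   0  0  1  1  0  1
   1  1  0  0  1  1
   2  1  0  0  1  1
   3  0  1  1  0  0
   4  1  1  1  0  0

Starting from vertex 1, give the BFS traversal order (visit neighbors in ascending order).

BFS from vertex 1 (neighbors processed in ascending order):
Visit order: 1, 0, 3, 4, 2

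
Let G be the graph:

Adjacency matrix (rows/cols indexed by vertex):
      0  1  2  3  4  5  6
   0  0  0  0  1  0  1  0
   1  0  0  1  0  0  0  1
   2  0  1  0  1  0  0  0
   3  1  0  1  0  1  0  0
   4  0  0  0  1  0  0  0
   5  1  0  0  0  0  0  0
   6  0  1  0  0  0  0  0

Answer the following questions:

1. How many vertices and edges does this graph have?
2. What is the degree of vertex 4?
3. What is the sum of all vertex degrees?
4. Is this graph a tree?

Count: 7 vertices, 6 edges.
Vertex 4 has neighbors [3], degree = 1.
Handshaking lemma: 2 * 6 = 12.
A graph is a tree iff it is connected and has exactly n-1 edges. This graph is connected (all 7 vertices in one component) and has 7-1 = 6 edges. It is a tree.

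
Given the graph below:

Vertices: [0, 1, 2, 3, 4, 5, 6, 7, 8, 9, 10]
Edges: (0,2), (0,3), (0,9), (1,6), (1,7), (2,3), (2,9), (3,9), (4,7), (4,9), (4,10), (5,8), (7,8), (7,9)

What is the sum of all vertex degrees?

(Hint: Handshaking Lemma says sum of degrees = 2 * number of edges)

Count edges: 14 edges.
By Handshaking Lemma: sum of degrees = 2 * 14 = 28.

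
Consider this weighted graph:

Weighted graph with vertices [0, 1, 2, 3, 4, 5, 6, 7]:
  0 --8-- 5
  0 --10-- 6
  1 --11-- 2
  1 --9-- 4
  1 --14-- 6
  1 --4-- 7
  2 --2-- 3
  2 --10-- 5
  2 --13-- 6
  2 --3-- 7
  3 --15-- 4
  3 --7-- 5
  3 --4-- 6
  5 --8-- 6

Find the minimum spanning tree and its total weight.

Applying Kruskal's algorithm (sort edges by weight, add if no cycle):
  Add (2,3) w=2
  Add (2,7) w=3
  Add (1,7) w=4
  Add (3,6) w=4
  Add (3,5) w=7
  Add (0,5) w=8
  Skip (5,6) w=8 (creates cycle)
  Add (1,4) w=9
  Skip (0,6) w=10 (creates cycle)
  Skip (2,5) w=10 (creates cycle)
  Skip (1,2) w=11 (creates cycle)
  Skip (2,6) w=13 (creates cycle)
  Skip (1,6) w=14 (creates cycle)
  Skip (3,4) w=15 (creates cycle)
MST weight = 37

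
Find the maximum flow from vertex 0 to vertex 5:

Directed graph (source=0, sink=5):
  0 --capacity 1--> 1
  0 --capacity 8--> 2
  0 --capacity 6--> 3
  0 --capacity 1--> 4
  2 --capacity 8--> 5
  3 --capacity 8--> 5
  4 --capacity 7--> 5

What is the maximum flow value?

Computing max flow:
  Flow on (0->2): 8/8
  Flow on (0->3): 6/6
  Flow on (0->4): 1/1
  Flow on (2->5): 8/8
  Flow on (3->5): 6/8
  Flow on (4->5): 1/7
Maximum flow = 15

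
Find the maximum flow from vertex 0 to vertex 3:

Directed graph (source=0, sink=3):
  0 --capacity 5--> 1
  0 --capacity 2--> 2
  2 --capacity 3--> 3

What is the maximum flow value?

Computing max flow:
  Flow on (0->2): 2/2
  Flow on (2->3): 2/3
Maximum flow = 2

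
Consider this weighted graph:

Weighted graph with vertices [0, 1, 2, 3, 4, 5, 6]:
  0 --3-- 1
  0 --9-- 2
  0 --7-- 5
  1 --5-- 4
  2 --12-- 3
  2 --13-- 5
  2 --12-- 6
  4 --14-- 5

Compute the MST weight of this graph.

Applying Kruskal's algorithm (sort edges by weight, add if no cycle):
  Add (0,1) w=3
  Add (1,4) w=5
  Add (0,5) w=7
  Add (0,2) w=9
  Add (2,3) w=12
  Add (2,6) w=12
  Skip (2,5) w=13 (creates cycle)
  Skip (4,5) w=14 (creates cycle)
MST weight = 48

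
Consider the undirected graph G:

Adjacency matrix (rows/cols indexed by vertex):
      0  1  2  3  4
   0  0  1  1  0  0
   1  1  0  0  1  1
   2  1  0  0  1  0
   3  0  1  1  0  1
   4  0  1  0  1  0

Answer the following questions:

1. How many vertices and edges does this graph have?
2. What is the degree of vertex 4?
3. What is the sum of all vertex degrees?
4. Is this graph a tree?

Count: 5 vertices, 6 edges.
Vertex 4 has neighbors [1, 3], degree = 2.
Handshaking lemma: 2 * 6 = 12.
A tree on 5 vertices has 4 edges. This graph has 6 edges (2 extra). Not a tree.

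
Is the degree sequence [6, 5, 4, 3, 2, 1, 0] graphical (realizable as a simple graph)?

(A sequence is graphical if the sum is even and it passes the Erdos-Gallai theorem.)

Sum of degrees = 21. Sum is odd, so the sequence is NOT graphical.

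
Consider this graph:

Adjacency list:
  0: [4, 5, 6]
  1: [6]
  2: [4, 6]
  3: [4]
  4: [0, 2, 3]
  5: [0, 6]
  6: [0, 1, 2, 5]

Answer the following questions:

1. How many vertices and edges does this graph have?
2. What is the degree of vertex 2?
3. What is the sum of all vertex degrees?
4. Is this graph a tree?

Count: 7 vertices, 8 edges.
Vertex 2 has neighbors [4, 6], degree = 2.
Handshaking lemma: 2 * 8 = 16.
A tree on 7 vertices has 6 edges. This graph has 8 edges (2 extra). Not a tree.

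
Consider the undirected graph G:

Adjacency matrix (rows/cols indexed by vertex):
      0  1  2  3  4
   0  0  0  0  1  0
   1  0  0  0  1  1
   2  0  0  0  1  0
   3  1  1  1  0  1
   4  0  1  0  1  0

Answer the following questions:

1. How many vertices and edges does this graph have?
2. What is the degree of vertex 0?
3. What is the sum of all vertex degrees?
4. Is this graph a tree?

Count: 5 vertices, 5 edges.
Vertex 0 has neighbors [3], degree = 1.
Handshaking lemma: 2 * 5 = 10.
A tree on 5 vertices has 4 edges. This graph has 5 edges (1 extra). Not a tree.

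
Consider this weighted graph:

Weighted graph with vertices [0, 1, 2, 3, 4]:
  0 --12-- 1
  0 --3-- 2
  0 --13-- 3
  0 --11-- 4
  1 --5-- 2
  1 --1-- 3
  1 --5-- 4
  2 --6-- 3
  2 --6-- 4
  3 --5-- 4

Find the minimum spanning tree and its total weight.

Applying Kruskal's algorithm (sort edges by weight, add if no cycle):
  Add (1,3) w=1
  Add (0,2) w=3
  Add (1,4) w=5
  Add (1,2) w=5
  Skip (3,4) w=5 (creates cycle)
  Skip (2,3) w=6 (creates cycle)
  Skip (2,4) w=6 (creates cycle)
  Skip (0,4) w=11 (creates cycle)
  Skip (0,1) w=12 (creates cycle)
  Skip (0,3) w=13 (creates cycle)
MST weight = 14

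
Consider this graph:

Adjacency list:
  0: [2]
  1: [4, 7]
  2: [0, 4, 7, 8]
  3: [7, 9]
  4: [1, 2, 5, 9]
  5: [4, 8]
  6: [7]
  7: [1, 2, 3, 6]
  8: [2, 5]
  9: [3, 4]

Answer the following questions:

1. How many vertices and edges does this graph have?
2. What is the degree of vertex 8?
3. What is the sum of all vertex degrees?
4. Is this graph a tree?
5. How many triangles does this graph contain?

Count: 10 vertices, 12 edges.
Vertex 8 has neighbors [2, 5], degree = 2.
Handshaking lemma: 2 * 12 = 24.
A tree on 10 vertices has 9 edges. This graph has 12 edges (3 extra). Not a tree.
Number of triangles = 0.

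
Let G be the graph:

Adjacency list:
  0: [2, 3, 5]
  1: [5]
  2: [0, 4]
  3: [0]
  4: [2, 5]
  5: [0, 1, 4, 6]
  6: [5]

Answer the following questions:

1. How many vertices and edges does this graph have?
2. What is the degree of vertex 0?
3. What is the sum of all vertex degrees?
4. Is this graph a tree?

Count: 7 vertices, 7 edges.
Vertex 0 has neighbors [2, 3, 5], degree = 3.
Handshaking lemma: 2 * 7 = 14.
A tree on 7 vertices has 6 edges. This graph has 7 edges (1 extra). Not a tree.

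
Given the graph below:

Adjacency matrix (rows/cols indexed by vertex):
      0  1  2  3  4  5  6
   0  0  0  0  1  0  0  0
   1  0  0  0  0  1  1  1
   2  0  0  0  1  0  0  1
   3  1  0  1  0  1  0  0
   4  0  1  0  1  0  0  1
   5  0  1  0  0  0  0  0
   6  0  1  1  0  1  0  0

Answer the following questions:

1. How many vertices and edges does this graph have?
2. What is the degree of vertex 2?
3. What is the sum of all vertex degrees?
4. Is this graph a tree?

Count: 7 vertices, 8 edges.
Vertex 2 has neighbors [3, 6], degree = 2.
Handshaking lemma: 2 * 8 = 16.
A tree on 7 vertices has 6 edges. This graph has 8 edges (2 extra). Not a tree.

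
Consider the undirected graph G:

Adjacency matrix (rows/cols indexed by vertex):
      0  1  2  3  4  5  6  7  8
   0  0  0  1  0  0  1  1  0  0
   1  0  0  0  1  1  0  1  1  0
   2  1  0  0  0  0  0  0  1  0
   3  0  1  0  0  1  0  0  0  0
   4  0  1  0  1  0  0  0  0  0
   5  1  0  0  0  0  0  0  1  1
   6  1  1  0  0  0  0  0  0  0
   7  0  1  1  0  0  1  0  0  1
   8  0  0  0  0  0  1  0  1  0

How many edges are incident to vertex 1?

Vertex 1 has neighbors [3, 4, 6, 7], so deg(1) = 4.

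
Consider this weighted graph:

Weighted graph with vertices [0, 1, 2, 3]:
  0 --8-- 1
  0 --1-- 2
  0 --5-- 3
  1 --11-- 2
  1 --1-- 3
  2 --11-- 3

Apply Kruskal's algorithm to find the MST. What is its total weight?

Applying Kruskal's algorithm (sort edges by weight, add if no cycle):
  Add (0,2) w=1
  Add (1,3) w=1
  Add (0,3) w=5
  Skip (0,1) w=8 (creates cycle)
  Skip (1,2) w=11 (creates cycle)
  Skip (2,3) w=11 (creates cycle)
MST weight = 7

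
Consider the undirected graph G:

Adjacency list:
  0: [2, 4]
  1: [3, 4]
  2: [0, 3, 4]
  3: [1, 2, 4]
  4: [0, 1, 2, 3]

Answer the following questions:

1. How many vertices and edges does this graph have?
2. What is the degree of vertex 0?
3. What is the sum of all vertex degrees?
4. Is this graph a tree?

Count: 5 vertices, 7 edges.
Vertex 0 has neighbors [2, 4], degree = 2.
Handshaking lemma: 2 * 7 = 14.
A tree on 5 vertices has 4 edges. This graph has 7 edges (3 extra). Not a tree.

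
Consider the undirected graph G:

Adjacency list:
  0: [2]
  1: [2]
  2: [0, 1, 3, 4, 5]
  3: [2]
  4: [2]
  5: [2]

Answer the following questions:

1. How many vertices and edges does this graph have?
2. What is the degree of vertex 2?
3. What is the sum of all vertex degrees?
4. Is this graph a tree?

Count: 6 vertices, 5 edges.
Vertex 2 has neighbors [0, 1, 3, 4, 5], degree = 5.
Handshaking lemma: 2 * 5 = 10.
A graph is a tree iff it is connected and has exactly n-1 edges. This graph is connected (all 6 vertices in one component) and has 6-1 = 5 edges. It is a tree.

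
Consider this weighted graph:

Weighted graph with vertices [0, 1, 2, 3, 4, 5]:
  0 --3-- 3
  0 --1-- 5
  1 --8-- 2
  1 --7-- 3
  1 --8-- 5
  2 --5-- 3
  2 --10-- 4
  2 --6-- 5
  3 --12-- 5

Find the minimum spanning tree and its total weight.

Applying Kruskal's algorithm (sort edges by weight, add if no cycle):
  Add (0,5) w=1
  Add (0,3) w=3
  Add (2,3) w=5
  Skip (2,5) w=6 (creates cycle)
  Add (1,3) w=7
  Skip (1,2) w=8 (creates cycle)
  Skip (1,5) w=8 (creates cycle)
  Add (2,4) w=10
  Skip (3,5) w=12 (creates cycle)
MST weight = 26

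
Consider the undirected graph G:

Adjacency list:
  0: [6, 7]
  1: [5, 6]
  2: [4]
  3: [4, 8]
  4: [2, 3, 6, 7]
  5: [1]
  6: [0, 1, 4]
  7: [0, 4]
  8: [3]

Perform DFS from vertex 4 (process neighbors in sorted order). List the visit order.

DFS from vertex 4 (neighbors processed in ascending order):
Visit order: 4, 2, 3, 8, 6, 0, 7, 1, 5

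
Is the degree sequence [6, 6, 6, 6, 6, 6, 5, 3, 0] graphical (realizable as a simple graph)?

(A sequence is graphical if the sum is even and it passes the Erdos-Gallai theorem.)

Sum of degrees = 44. Sum is even and passes Erdos-Gallai. The sequence IS graphical.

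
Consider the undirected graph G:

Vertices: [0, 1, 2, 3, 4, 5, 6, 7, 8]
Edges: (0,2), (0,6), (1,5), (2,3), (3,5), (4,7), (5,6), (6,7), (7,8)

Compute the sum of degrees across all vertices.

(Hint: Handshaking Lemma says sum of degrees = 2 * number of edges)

Count edges: 9 edges.
By Handshaking Lemma: sum of degrees = 2 * 9 = 18.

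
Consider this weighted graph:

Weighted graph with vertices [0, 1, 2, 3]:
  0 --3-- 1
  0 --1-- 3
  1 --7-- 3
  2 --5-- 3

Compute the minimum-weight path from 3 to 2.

Using Dijkstra's algorithm from vertex 3:
Shortest path: 3 -> 2
Total weight: 5 = 5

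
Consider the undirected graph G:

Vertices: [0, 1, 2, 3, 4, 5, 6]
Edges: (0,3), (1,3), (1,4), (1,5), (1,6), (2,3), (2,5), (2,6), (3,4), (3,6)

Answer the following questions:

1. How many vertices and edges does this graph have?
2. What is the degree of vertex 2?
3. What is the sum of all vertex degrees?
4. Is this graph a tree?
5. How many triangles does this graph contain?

Count: 7 vertices, 10 edges.
Vertex 2 has neighbors [3, 5, 6], degree = 3.
Handshaking lemma: 2 * 10 = 20.
A tree on 7 vertices has 6 edges. This graph has 10 edges (4 extra). Not a tree.
Number of triangles = 3.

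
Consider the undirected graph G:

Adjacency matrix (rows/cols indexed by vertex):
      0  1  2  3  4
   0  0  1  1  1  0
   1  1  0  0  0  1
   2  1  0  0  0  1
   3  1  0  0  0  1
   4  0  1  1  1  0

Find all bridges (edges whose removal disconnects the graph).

No bridges found. The graph is 2-edge-connected (no single edge removal disconnects it).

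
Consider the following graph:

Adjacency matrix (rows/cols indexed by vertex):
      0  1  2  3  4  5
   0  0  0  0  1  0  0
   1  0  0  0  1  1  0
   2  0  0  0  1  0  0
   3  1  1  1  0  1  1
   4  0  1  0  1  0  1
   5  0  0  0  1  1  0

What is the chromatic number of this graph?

The graph has a maximum clique of size 3 (lower bound on chromatic number).
A valid 3-coloring: {0: 1, 1: 2, 2: 1, 3: 0, 4: 1, 5: 2}.
Chromatic number = 3.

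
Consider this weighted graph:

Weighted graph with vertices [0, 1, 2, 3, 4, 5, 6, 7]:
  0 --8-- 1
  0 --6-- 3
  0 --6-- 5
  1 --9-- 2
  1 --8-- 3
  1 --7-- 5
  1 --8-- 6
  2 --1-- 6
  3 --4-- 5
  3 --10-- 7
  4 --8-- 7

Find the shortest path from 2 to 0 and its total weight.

Using Dijkstra's algorithm from vertex 2:
Shortest path: 2 -> 1 -> 0
Total weight: 9 + 8 = 17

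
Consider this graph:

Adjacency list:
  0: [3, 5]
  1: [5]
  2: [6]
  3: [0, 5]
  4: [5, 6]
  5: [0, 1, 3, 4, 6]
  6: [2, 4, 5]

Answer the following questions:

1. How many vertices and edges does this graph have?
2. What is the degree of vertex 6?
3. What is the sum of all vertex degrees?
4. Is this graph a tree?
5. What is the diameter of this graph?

Count: 7 vertices, 8 edges.
Vertex 6 has neighbors [2, 4, 5], degree = 3.
Handshaking lemma: 2 * 8 = 16.
A tree on 7 vertices has 6 edges. This graph has 8 edges (2 extra). Not a tree.
Diameter (longest shortest path) = 3.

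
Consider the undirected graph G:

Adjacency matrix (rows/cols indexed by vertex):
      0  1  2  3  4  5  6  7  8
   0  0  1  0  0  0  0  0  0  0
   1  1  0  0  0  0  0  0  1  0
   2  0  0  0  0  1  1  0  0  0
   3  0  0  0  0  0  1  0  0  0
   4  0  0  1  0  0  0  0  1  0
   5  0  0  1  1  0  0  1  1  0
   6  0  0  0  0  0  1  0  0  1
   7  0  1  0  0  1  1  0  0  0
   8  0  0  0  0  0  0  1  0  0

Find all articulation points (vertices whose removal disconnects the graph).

An articulation point is a vertex whose removal disconnects the graph.
Articulation points: [1, 5, 6, 7]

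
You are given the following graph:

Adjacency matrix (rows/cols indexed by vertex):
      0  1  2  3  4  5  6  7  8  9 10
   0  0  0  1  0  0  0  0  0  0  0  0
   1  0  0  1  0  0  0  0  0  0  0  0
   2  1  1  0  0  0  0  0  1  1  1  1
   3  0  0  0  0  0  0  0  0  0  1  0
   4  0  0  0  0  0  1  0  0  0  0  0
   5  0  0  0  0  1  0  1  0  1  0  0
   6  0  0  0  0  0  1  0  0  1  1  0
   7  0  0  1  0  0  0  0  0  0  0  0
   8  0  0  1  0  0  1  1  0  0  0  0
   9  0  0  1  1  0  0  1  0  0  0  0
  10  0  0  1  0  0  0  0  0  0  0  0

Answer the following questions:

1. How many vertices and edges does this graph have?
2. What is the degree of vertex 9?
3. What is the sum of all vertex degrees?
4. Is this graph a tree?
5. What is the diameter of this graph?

Count: 11 vertices, 12 edges.
Vertex 9 has neighbors [2, 3, 6], degree = 3.
Handshaking lemma: 2 * 12 = 24.
A tree on 11 vertices has 10 edges. This graph has 12 edges (2 extra). Not a tree.
Diameter (longest shortest path) = 4.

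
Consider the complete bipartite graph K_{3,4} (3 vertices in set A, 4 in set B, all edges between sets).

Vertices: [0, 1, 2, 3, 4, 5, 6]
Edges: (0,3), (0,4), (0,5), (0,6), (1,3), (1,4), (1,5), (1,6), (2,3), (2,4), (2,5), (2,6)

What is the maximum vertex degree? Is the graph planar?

Set-A vertices have degree 4; set-B vertices have degree 3. Maximum degree = max(3,4) = 4.
K_{3,4} contains K_{3,3} as a subgraph (since both sides have >= 3 vertices); by Kuratowski's theorem it is not planar.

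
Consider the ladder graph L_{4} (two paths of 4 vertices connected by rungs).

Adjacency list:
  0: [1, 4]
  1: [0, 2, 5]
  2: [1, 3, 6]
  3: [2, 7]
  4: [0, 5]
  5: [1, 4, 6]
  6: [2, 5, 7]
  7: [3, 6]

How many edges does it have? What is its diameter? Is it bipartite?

Ladder graph L_{4}: 4 rungs + 2 * (4-1) path edges = 4 + 6 = 10 edges.
Diameter = 4.
Ladder graphs are bipartite (alternating coloring along each path).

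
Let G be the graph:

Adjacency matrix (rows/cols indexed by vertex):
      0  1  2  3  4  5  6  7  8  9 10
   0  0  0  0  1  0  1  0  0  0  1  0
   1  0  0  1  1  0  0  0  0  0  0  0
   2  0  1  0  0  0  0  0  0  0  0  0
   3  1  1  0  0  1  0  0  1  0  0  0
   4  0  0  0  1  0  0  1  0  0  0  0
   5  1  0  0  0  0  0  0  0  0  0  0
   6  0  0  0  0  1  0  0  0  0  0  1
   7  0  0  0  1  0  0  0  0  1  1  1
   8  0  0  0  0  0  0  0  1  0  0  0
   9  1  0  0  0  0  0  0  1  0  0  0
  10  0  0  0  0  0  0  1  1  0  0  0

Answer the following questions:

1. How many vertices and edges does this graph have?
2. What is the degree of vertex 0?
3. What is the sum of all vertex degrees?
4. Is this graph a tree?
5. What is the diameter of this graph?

Count: 11 vertices, 12 edges.
Vertex 0 has neighbors [3, 5, 9], degree = 3.
Handshaking lemma: 2 * 12 = 24.
A tree on 11 vertices has 10 edges. This graph has 12 edges (2 extra). Not a tree.
Diameter (longest shortest path) = 4.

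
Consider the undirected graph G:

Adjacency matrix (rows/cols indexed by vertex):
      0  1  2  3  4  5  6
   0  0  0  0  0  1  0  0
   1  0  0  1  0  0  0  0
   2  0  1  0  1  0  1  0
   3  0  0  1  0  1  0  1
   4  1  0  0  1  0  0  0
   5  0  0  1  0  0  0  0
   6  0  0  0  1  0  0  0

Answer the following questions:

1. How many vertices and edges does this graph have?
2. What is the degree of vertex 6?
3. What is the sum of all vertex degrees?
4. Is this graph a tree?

Count: 7 vertices, 6 edges.
Vertex 6 has neighbors [3], degree = 1.
Handshaking lemma: 2 * 6 = 12.
A graph is a tree iff it is connected and has exactly n-1 edges. This graph is connected (all 7 vertices in one component) and has 7-1 = 6 edges. It is a tree.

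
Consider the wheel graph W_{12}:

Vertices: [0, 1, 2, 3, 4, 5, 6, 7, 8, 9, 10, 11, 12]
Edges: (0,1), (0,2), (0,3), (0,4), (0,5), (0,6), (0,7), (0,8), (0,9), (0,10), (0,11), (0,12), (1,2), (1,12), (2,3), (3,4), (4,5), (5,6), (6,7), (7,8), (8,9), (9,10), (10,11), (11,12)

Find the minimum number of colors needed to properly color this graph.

W_{12} = C_{12} plus a hub adjacent to every cycle vertex.
The outer cycle needs 2 colors (even cycle); the hub is adjacent to all of them so needs a fresh color.
Chromatic number = 2 + 1 = 3.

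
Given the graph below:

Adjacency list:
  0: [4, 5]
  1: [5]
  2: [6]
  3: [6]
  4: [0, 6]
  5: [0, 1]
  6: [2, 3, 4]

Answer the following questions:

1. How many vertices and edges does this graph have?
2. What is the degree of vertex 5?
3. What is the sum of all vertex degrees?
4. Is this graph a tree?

Count: 7 vertices, 6 edges.
Vertex 5 has neighbors [0, 1], degree = 2.
Handshaking lemma: 2 * 6 = 12.
A graph is a tree iff it is connected and has exactly n-1 edges. This graph is connected (all 7 vertices in one component) and has 7-1 = 6 edges. It is a tree.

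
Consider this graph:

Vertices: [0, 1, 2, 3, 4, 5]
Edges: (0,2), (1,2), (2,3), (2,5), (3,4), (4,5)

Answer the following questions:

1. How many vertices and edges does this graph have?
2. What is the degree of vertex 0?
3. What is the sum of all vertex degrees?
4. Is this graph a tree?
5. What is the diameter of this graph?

Count: 6 vertices, 6 edges.
Vertex 0 has neighbors [2], degree = 1.
Handshaking lemma: 2 * 6 = 12.
A tree on 6 vertices has 5 edges. This graph has 6 edges (1 extra). Not a tree.
Diameter (longest shortest path) = 3.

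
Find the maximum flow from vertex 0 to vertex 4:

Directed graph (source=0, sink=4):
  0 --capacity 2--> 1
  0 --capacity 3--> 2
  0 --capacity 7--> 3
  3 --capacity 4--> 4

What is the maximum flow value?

Computing max flow:
  Flow on (0->3): 4/7
  Flow on (3->4): 4/4
Maximum flow = 4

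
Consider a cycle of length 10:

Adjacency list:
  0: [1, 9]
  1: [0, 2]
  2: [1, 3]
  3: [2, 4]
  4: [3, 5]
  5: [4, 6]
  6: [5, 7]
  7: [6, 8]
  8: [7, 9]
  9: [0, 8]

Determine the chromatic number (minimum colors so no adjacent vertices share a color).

This is an even cycle (C_10). Even cycles are bipartite.
Chromatic number = 2.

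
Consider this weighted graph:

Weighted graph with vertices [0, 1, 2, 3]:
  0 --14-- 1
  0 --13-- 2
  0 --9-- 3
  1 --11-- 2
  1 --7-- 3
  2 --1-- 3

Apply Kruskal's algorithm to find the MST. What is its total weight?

Applying Kruskal's algorithm (sort edges by weight, add if no cycle):
  Add (2,3) w=1
  Add (1,3) w=7
  Add (0,3) w=9
  Skip (1,2) w=11 (creates cycle)
  Skip (0,2) w=13 (creates cycle)
  Skip (0,1) w=14 (creates cycle)
MST weight = 17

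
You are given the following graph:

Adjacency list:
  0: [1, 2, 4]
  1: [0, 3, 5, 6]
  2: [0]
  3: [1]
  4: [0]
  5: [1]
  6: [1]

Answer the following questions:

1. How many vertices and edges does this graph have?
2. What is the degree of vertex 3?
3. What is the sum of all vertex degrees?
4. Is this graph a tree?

Count: 7 vertices, 6 edges.
Vertex 3 has neighbors [1], degree = 1.
Handshaking lemma: 2 * 6 = 12.
A graph is a tree iff it is connected and has exactly n-1 edges. This graph is connected (all 7 vertices in one component) and has 7-1 = 6 edges. It is a tree.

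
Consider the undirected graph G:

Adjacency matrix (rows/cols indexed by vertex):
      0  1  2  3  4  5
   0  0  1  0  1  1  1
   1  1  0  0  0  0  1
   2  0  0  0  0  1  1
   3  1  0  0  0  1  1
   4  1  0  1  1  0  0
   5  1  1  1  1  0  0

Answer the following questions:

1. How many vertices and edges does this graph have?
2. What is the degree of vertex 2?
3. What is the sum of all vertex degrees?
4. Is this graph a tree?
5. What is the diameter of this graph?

Count: 6 vertices, 9 edges.
Vertex 2 has neighbors [4, 5], degree = 2.
Handshaking lemma: 2 * 9 = 18.
A tree on 6 vertices has 5 edges. This graph has 9 edges (4 extra). Not a tree.
Diameter (longest shortest path) = 2.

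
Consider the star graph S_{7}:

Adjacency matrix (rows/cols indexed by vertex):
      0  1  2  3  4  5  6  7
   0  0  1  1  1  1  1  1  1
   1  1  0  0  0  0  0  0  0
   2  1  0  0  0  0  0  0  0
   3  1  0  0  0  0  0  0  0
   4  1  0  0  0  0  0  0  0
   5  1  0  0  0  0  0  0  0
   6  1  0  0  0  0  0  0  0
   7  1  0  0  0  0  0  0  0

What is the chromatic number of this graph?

S_{7} has one hub adjacent to 7 leaves; leaves are pairwise non-adjacent.
Color the hub 0 and every leaf 1.
Chromatic number = 2.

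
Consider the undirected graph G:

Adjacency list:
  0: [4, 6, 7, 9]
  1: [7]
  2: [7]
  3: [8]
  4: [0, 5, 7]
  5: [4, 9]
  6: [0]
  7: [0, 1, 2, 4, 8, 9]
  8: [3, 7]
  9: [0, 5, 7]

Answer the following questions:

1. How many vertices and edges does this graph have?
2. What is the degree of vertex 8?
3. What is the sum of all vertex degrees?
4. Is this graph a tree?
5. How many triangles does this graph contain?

Count: 10 vertices, 12 edges.
Vertex 8 has neighbors [3, 7], degree = 2.
Handshaking lemma: 2 * 12 = 24.
A tree on 10 vertices has 9 edges. This graph has 12 edges (3 extra). Not a tree.
Number of triangles = 2.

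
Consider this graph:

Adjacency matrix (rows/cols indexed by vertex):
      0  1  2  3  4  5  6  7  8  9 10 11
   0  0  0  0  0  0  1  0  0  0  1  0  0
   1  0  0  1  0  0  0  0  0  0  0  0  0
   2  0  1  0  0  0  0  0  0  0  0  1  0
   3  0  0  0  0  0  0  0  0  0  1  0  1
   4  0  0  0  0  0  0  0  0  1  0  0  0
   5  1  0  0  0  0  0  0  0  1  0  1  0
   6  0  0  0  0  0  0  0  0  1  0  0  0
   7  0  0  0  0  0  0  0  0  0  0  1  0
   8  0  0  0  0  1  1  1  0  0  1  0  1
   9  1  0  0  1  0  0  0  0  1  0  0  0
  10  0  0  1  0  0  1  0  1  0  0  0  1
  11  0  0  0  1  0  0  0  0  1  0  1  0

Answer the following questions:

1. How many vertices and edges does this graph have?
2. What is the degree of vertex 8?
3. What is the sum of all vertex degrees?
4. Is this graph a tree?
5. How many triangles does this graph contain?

Count: 12 vertices, 14 edges.
Vertex 8 has neighbors [4, 5, 6, 9, 11], degree = 5.
Handshaking lemma: 2 * 14 = 28.
A tree on 12 vertices has 11 edges. This graph has 14 edges (3 extra). Not a tree.
Number of triangles = 0.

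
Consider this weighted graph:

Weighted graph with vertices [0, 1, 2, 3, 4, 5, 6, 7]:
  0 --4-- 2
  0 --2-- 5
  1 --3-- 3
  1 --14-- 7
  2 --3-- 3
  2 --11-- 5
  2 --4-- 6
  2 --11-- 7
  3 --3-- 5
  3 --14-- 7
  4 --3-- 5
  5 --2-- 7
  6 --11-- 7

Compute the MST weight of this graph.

Applying Kruskal's algorithm (sort edges by weight, add if no cycle):
  Add (0,5) w=2
  Add (5,7) w=2
  Add (1,3) w=3
  Add (2,3) w=3
  Add (3,5) w=3
  Add (4,5) w=3
  Skip (0,2) w=4 (creates cycle)
  Add (2,6) w=4
  Skip (2,5) w=11 (creates cycle)
  Skip (2,7) w=11 (creates cycle)
  Skip (6,7) w=11 (creates cycle)
  Skip (1,7) w=14 (creates cycle)
  Skip (3,7) w=14 (creates cycle)
MST weight = 20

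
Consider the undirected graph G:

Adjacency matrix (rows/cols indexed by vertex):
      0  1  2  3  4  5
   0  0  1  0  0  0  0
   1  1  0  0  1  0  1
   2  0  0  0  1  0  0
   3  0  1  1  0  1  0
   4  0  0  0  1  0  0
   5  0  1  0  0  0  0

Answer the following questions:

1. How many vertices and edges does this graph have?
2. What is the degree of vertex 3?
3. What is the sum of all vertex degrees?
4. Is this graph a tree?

Count: 6 vertices, 5 edges.
Vertex 3 has neighbors [1, 2, 4], degree = 3.
Handshaking lemma: 2 * 5 = 10.
A graph is a tree iff it is connected and has exactly n-1 edges. This graph is connected (all 6 vertices in one component) and has 6-1 = 5 edges. It is a tree.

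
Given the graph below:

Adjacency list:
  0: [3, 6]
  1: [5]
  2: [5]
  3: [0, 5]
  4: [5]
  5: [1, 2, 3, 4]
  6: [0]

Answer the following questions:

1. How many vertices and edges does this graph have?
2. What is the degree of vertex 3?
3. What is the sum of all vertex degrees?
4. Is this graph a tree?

Count: 7 vertices, 6 edges.
Vertex 3 has neighbors [0, 5], degree = 2.
Handshaking lemma: 2 * 6 = 12.
A graph is a tree iff it is connected and has exactly n-1 edges. This graph is connected (all 7 vertices in one component) and has 7-1 = 6 edges. It is a tree.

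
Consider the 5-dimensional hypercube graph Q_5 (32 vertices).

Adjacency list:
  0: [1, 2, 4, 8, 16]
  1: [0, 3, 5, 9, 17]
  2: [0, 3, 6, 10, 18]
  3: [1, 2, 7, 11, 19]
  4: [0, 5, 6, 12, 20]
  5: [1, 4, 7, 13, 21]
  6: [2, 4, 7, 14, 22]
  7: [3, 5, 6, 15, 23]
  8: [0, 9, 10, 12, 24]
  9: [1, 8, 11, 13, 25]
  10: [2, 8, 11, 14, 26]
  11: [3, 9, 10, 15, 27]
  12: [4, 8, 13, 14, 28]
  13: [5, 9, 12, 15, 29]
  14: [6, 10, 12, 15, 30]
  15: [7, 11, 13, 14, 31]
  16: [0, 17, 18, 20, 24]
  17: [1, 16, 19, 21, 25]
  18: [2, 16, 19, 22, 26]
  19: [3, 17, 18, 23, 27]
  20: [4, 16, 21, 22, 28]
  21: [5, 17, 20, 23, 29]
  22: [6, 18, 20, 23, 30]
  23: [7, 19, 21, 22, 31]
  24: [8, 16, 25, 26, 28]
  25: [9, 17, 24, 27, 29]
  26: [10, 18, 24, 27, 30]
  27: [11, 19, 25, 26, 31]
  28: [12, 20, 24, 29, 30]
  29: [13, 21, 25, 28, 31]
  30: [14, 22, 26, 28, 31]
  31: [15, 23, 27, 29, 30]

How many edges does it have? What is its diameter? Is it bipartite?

The 5-dimensional hypercube Q_5 has 32 vertices and each vertex has degree 5.
Total edges = 32 * 5 / 2 = 80.
Diameter = 5 (max Hamming distance between binary labels).
Hypercubes are bipartite (partition by parity of binary representation).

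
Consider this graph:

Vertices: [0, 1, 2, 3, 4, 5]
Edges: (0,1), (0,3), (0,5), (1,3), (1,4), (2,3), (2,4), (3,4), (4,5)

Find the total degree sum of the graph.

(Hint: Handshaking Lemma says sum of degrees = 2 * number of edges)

Count edges: 9 edges.
By Handshaking Lemma: sum of degrees = 2 * 9 = 18.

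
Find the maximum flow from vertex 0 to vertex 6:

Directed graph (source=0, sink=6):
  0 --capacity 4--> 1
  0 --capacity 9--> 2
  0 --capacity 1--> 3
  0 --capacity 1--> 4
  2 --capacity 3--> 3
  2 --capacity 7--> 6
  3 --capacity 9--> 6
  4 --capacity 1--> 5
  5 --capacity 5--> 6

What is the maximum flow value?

Computing max flow:
  Flow on (0->2): 9/9
  Flow on (0->3): 1/1
  Flow on (0->4): 1/1
  Flow on (2->3): 2/3
  Flow on (2->6): 7/7
  Flow on (3->6): 3/9
  Flow on (4->5): 1/1
  Flow on (5->6): 1/5
Maximum flow = 11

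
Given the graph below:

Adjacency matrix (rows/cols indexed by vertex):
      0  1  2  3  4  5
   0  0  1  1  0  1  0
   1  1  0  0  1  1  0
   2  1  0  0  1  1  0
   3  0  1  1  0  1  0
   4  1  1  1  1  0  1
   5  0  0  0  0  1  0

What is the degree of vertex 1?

Vertex 1 has neighbors [0, 3, 4], so deg(1) = 3.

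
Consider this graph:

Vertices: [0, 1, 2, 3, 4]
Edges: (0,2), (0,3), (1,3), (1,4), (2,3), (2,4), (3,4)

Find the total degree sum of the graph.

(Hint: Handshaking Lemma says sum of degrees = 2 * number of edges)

Count edges: 7 edges.
By Handshaking Lemma: sum of degrees = 2 * 7 = 14.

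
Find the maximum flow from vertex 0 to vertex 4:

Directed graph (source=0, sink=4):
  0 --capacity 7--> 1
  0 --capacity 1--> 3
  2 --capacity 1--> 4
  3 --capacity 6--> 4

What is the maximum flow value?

Computing max flow:
  Flow on (0->3): 1/1
  Flow on (3->4): 1/6
Maximum flow = 1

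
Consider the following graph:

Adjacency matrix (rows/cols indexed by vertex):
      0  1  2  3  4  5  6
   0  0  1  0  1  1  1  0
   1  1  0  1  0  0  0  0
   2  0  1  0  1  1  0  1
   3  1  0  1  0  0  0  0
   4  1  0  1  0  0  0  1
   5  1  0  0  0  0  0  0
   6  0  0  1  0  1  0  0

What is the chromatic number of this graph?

The graph has a maximum clique of size 3 (lower bound on chromatic number).
A valid 3-coloring: {0: 0, 1: 1, 2: 0, 3: 1, 4: 1, 5: 1, 6: 2}.
Chromatic number = 3.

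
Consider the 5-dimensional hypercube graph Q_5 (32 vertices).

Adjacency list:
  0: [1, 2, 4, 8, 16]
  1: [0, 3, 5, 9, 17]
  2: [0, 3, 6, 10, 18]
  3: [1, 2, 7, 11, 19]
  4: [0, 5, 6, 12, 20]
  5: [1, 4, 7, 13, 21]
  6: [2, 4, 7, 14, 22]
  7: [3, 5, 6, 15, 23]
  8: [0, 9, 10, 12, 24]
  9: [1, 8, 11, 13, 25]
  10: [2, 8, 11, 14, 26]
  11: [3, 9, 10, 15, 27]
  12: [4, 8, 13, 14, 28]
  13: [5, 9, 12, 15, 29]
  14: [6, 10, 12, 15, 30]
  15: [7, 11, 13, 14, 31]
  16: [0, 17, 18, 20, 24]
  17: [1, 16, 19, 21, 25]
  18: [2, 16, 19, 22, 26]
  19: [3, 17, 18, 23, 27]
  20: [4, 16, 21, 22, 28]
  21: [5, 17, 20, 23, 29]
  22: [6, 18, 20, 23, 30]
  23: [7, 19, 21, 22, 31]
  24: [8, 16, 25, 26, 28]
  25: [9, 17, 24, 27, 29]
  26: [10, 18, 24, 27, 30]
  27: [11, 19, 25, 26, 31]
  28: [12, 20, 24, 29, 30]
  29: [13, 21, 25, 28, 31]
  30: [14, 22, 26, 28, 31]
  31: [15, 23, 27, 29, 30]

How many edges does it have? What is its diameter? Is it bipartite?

The 5-dimensional hypercube Q_5 has 32 vertices and each vertex has degree 5.
Total edges = 32 * 5 / 2 = 80.
Diameter = 5 (max Hamming distance between binary labels).
Hypercubes are bipartite (partition by parity of binary representation).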